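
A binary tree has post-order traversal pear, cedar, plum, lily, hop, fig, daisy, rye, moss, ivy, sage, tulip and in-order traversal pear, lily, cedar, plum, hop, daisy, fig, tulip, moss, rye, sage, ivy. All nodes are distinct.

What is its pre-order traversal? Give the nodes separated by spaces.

The last element of post-order is the root; it splits in-order into left and right subtrees.
Root tulip: left subtree has 7 nodes {pear, lily, cedar, plum, hop, daisy, fig}, right has 4 {moss, rye, sage, ivy}.
  Root daisy: left subtree has 5 nodes {pear, lily, cedar, plum, hop}, right has 1 {fig}.
    Root hop: left subtree has 4 nodes {pear, lily, cedar, plum}, right has 0 { }.
      Root lily: left subtree has 1 node {pear}, right has 2 {cedar, plum}.
        Root plum: left subtree has 1 node {cedar}, right has 0 { }.
  Root sage: left subtree has 2 nodes {moss, rye}, right has 1 {ivy}.
    Root moss: left subtree has 0 nodes { }, right has 1 {rye}.

tulip daisy hop lily pear plum cedar fig sage moss rye ivy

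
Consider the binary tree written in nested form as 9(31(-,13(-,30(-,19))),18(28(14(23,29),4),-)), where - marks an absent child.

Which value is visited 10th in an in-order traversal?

In-order visits the left subtree, then the node, then the right subtree.
At 9: go left to 31.
  At 31: no left child.
  Visit 31.
  At 31: go right to 13.
    At 13: no left child.
    Visit 13.
    At 13: go right to 30.
      At 30: no left child.
      Visit 30.
      At 30: go right to 19.
        19 is a leaf — visit 19.
Visit 9.
At 9: go right to 18.
  At 18: go left to 28.
    At 28: go left to 14.
      At 14: go left to 23.
        23 is a leaf — visit 23.
      Visit 14.
      At 14: go right to 29.
        29 is a leaf — visit 29.
    Visit 28.
    At 28: go right to 4.
      4 is a leaf — visit 4.
  Visit 18.
  At 18: no right child.
Full in-order sequence: 31, 13, 30, 19, 9, 23, 14, 29, 28, 4, 18.

4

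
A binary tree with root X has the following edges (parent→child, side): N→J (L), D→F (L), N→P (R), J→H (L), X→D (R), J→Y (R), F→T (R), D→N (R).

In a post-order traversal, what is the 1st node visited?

Post-order visits the left subtree, then the right subtree, then the node.
At X: no left child.
At X: go right to D.
  At D: go left to F.
    At F: no left child.
    At F: go right to T.
      T is a leaf — visit T.
    Visit F.
  At D: go right to N.
    At N: go left to J.
      At J: go left to H.
        H is a leaf — visit H.
      At J: go right to Y.
        Y is a leaf — visit Y.
      Visit J.
    At N: go right to P.
      P is a leaf — visit P.
    Visit N.
  Visit D.
Visit X.
Full post-order sequence: T, F, H, Y, J, P, N, D, X.

T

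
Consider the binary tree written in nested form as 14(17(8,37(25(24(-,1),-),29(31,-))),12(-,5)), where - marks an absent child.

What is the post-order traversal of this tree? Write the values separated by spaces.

Post-order visits the left subtree, then the right subtree, then the node.
At 14: go left to 17.
  At 17: go left to 8.
    8 is a leaf — visit 8.
  At 17: go right to 37.
    At 37: go left to 25.
      At 25: go left to 24.
        At 24: no left child.
        At 24: go right to 1.
          1 is a leaf — visit 1.
        Visit 24.
      At 25: no right child.
      Visit 25.
    At 37: go right to 29.
      At 29: go left to 31.
        31 is a leaf — visit 31.
      At 29: no right child.
      Visit 29.
    Visit 37.
  Visit 17.
At 14: go right to 12.
  At 12: no left child.
  At 12: go right to 5.
    5 is a leaf — visit 5.
  Visit 12.
Visit 14.

8 1 24 25 31 29 37 17 5 12 14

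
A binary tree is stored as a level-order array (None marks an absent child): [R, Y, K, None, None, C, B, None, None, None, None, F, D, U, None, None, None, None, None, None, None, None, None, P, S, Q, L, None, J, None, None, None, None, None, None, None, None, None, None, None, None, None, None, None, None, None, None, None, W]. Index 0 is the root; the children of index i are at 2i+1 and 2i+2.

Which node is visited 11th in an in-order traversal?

In-order visits the left subtree, then the node, then the right subtree.
At R: go left to Y.
  Y is a leaf — visit Y.
Visit R.
At R: go right to K.
  At K: go left to C.
    At C: go left to F.
      At F: go left to P.
        At P: no left child.
        Visit P.
        At P: go right to W.
          W is a leaf — visit W.
      Visit F.
      At F: go right to S.
        S is a leaf — visit S.
    Visit C.
    At C: go right to D.
      At D: go left to Q.
        Q is a leaf — visit Q.
      Visit D.
      At D: go right to L.
        L is a leaf — visit L.
  Visit K.
  At K: go right to B.
    At B: go left to U.
      At U: no left child.
      Visit U.
      At U: go right to J.
        J is a leaf — visit J.
    Visit B.
    At B: no right child.
Full in-order sequence: Y, R, P, W, F, S, C, Q, D, L, K, U, J, B.

K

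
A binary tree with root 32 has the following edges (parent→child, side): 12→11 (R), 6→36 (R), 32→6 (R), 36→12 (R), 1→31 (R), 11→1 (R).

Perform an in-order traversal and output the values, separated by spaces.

32 6 36 12 11 1 31

In-order visits the left subtree, then the node, then the right subtree.
At 32: no left child.
Visit 32.
At 32: go right to 6.
  At 6: no left child.
  Visit 6.
  At 6: go right to 36.
    At 36: no left child.
    Visit 36.
    At 36: go right to 12.
      At 12: no left child.
      Visit 12.
      At 12: go right to 11.
        At 11: no left child.
        Visit 11.
        At 11: go right to 1.
          At 1: no left child.
          Visit 1.
          At 1: go right to 31.
            31 is a leaf — visit 31.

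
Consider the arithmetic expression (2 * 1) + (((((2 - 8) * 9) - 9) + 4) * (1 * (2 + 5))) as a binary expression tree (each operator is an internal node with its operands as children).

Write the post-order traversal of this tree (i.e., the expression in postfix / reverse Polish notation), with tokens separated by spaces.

Post-order on an expression tree gives postfix notation: for each operator, emit left operand, right operand, then the operator.

2 1 * 2 8 - 9 * 9 - 4 + 1 2 5 + * * +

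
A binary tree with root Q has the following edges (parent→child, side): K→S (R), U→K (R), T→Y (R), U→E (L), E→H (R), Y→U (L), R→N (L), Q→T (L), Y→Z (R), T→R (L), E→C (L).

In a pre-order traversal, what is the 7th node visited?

E

Pre-order visits the node, then its left subtree, then its right subtree.
Visit Q.
At Q: go left to T.
  Visit T.
  At T: go left to R.
    Visit R.
    At R: go left to N.
      N is a leaf — visit N.
    At R: no right child.
  At T: go right to Y.
    Visit Y.
    At Y: go left to U.
      Visit U.
      At U: go left to E.
        Visit E.
        At E: go left to C.
          C is a leaf — visit C.
        At E: go right to H.
          H is a leaf — visit H.
      At U: go right to K.
        Visit K.
        At K: no left child.
        At K: go right to S.
          S is a leaf — visit S.
    At Y: go right to Z.
      Z is a leaf — visit Z.
At Q: no right child.
Full pre-order sequence: Q, T, R, N, Y, U, E, C, H, K, S, Z.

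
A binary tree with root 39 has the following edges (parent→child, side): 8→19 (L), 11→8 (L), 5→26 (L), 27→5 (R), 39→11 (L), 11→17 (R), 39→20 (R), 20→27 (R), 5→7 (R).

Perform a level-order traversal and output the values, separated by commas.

39, 11, 20, 8, 17, 27, 19, 5, 26, 7

Level-order visits nodes level by level from the root, left to right within each level.
Level 0: 39
Level 1: 11, 20
Level 2: 8, 17, 27
Level 3: 19, 5
Level 4: 26, 7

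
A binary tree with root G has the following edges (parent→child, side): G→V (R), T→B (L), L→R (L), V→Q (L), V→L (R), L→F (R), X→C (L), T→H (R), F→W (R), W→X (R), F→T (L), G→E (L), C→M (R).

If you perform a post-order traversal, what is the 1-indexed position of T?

Post-order visits the left subtree, then the right subtree, then the node.
At G: go left to E.
  E is a leaf — visit E.
At G: go right to V.
  At V: go left to Q.
    Q is a leaf — visit Q.
  At V: go right to L.
    At L: go left to R.
      R is a leaf — visit R.
    At L: go right to F.
      At F: go left to T.
        At T: go left to B.
          B is a leaf — visit B.
        At T: go right to H.
          H is a leaf — visit H.
        Visit T.
      At F: go right to W.
        At W: no left child.
        At W: go right to X.
          At X: go left to C.
            At C: no left child.
            At C: go right to M.
              M is a leaf — visit M.
            Visit C.
          At X: no right child.
          Visit X.
        Visit W.
      Visit F.
    Visit L.
  Visit V.
Visit G.
Full post-order sequence: E, Q, R, B, H, T, M, C, X, W, F, L, V, G.

6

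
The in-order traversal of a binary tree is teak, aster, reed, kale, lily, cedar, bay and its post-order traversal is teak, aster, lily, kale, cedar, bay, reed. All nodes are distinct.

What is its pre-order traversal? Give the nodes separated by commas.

reed, aster, teak, bay, cedar, kale, lily

The last element of post-order is the root; it splits in-order into left and right subtrees.
Root reed: left subtree has 2 nodes {teak, aster}, right has 4 {kale, lily, cedar, bay}.
  Root aster: left subtree has 1 node {teak}, right has 0 { }.
  Root bay: left subtree has 3 nodes {kale, lily, cedar}, right has 0 { }.
    Root cedar: left subtree has 2 nodes {kale, lily}, right has 0 { }.
      Root kale: left subtree has 0 nodes { }, right has 1 {lily}.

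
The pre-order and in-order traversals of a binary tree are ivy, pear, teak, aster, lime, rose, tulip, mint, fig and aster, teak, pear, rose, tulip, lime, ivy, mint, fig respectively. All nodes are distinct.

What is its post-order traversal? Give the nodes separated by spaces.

aster teak tulip rose lime pear fig mint ivy

The first element of pre-order is the root; it splits in-order into left and right subtrees.
Root ivy: left subtree has 6 nodes {aster, teak, pear, rose, tulip, lime}, right has 2 {mint, fig}.
  Root pear: left subtree has 2 nodes {aster, teak}, right has 3 {rose, tulip, lime}.
    Root teak: left subtree has 1 node {aster}, right has 0 { }.
    Root lime: left subtree has 2 nodes {rose, tulip}, right has 0 { }.
      Root rose: left subtree has 0 nodes { }, right has 1 {tulip}.
  Root mint: left subtree has 0 nodes { }, right has 1 {fig}.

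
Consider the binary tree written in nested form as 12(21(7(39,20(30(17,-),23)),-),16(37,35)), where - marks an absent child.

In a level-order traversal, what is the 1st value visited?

Level-order visits nodes level by level from the root, left to right within each level.
Level 0: 12
Level 1: 21, 16
Level 2: 7, 37, 35
Level 3: 39, 20
Level 4: 30, 23
Level 5: 17
Full level-order sequence: 12, 21, 16, 7, 37, 35, 39, 20, 30, 23, 17.

12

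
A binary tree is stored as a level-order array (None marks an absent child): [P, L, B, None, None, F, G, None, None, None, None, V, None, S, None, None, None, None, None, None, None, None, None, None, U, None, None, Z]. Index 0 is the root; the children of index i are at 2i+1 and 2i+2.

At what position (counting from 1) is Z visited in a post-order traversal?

5

Post-order visits the left subtree, then the right subtree, then the node.
At P: go left to L.
  L is a leaf — visit L.
At P: go right to B.
  At B: go left to F.
    At F: go left to V.
      At V: no left child.
      At V: go right to U.
        U is a leaf — visit U.
      Visit V.
    At F: no right child.
    Visit F.
  At B: go right to G.
    At G: go left to S.
      At S: go left to Z.
        Z is a leaf — visit Z.
      At S: no right child.
      Visit S.
    At G: no right child.
    Visit G.
  Visit B.
Visit P.
Full post-order sequence: L, U, V, F, Z, S, G, B, P.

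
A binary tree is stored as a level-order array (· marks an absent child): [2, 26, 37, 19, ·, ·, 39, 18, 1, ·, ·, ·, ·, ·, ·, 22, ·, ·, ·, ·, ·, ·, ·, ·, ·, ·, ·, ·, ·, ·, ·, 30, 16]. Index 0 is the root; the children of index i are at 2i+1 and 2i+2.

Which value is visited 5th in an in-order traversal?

In-order visits the left subtree, then the node, then the right subtree.
At 2: go left to 26.
  At 26: go left to 19.
    At 19: go left to 18.
      At 18: go left to 22.
        At 22: go left to 30.
          30 is a leaf — visit 30.
        Visit 22.
        At 22: go right to 16.
          16 is a leaf — visit 16.
      Visit 18.
      At 18: no right child.
    Visit 19.
    At 19: go right to 1.
      1 is a leaf — visit 1.
  Visit 26.
  At 26: no right child.
Visit 2.
At 2: go right to 37.
  At 37: no left child.
  Visit 37.
  At 37: go right to 39.
    39 is a leaf — visit 39.
Full in-order sequence: 30, 22, 16, 18, 19, 1, 26, 2, 37, 39.

19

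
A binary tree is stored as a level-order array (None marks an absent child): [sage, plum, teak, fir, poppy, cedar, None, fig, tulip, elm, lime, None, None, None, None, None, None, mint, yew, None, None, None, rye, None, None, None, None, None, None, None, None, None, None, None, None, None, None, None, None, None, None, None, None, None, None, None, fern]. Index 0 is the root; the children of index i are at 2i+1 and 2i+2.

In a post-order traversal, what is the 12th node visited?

cedar

Post-order visits the left subtree, then the right subtree, then the node.
At sage: go left to plum.
  At plum: go left to fir.
    At fir: go left to fig.
      fig is a leaf — visit fig.
    At fir: go right to tulip.
      At tulip: go left to mint.
        mint is a leaf — visit mint.
      At tulip: go right to yew.
        yew is a leaf — visit yew.
      Visit tulip.
    Visit fir.
  At plum: go right to poppy.
    At poppy: go left to elm.
      elm is a leaf — visit elm.
    At poppy: go right to lime.
      At lime: no left child.
      At lime: go right to rye.
        At rye: no left child.
        At rye: go right to fern.
          fern is a leaf — visit fern.
        Visit rye.
      Visit lime.
    Visit poppy.
  Visit plum.
At sage: go right to teak.
  At teak: go left to cedar.
    cedar is a leaf — visit cedar.
  At teak: no right child.
  Visit teak.
Visit sage.
Full post-order sequence: fig, mint, yew, tulip, fir, elm, fern, rye, lime, poppy, plum, cedar, teak, sage.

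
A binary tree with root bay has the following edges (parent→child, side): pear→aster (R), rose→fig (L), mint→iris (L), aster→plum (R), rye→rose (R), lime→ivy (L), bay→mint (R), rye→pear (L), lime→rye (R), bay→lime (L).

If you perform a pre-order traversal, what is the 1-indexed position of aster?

Pre-order visits the node, then its left subtree, then its right subtree.
Visit bay.
At bay: go left to lime.
  Visit lime.
  At lime: go left to ivy.
    ivy is a leaf — visit ivy.
  At lime: go right to rye.
    Visit rye.
    At rye: go left to pear.
      Visit pear.
      At pear: no left child.
      At pear: go right to aster.
        Visit aster.
        At aster: no left child.
        At aster: go right to plum.
          plum is a leaf — visit plum.
    At rye: go right to rose.
      Visit rose.
      At rose: go left to fig.
        fig is a leaf — visit fig.
      At rose: no right child.
At bay: go right to mint.
  Visit mint.
  At mint: go left to iris.
    iris is a leaf — visit iris.
  At mint: no right child.
Full pre-order sequence: bay, lime, ivy, rye, pear, aster, plum, rose, fig, mint, iris.

6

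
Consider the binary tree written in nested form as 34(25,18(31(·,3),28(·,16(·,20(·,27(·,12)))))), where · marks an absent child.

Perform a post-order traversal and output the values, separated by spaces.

25 3 31 12 27 20 16 28 18 34

Post-order visits the left subtree, then the right subtree, then the node.
At 34: go left to 25.
  25 is a leaf — visit 25.
At 34: go right to 18.
  At 18: go left to 31.
    At 31: no left child.
    At 31: go right to 3.
      3 is a leaf — visit 3.
    Visit 31.
  At 18: go right to 28.
    At 28: no left child.
    At 28: go right to 16.
      At 16: no left child.
      At 16: go right to 20.
        At 20: no left child.
        At 20: go right to 27.
          At 27: no left child.
          At 27: go right to 12.
            12 is a leaf — visit 12.
          Visit 27.
        Visit 20.
      Visit 16.
    Visit 28.
  Visit 18.
Visit 34.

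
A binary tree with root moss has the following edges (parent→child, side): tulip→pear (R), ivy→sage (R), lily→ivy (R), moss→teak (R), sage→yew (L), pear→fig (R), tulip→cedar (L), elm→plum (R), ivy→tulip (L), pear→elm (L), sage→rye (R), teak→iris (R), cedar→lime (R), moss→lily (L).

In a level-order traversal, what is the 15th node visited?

plum

Level-order visits nodes level by level from the root, left to right within each level.
Level 0: moss
Level 1: lily, teak
Level 2: ivy, iris
Level 3: tulip, sage
Level 4: cedar, pear, yew, rye
Level 5: lime, elm, fig
Level 6: plum
Full level-order sequence: moss, lily, teak, ivy, iris, tulip, sage, cedar, pear, yew, rye, lime, elm, fig, plum.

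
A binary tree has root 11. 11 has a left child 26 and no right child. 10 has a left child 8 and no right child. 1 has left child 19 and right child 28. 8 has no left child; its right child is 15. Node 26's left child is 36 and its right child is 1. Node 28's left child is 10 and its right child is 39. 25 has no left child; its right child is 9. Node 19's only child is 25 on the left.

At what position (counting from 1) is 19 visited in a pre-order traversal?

5

Pre-order visits the node, then its left subtree, then its right subtree.
Visit 11.
At 11: go left to 26.
  Visit 26.
  At 26: go left to 36.
    36 is a leaf — visit 36.
  At 26: go right to 1.
    Visit 1.
    At 1: go left to 19.
      Visit 19.
      At 19: go left to 25.
        Visit 25.
        At 25: no left child.
        At 25: go right to 9.
          9 is a leaf — visit 9.
      At 19: no right child.
    At 1: go right to 28.
      Visit 28.
      At 28: go left to 10.
        Visit 10.
        At 10: go left to 8.
          Visit 8.
          At 8: no left child.
          At 8: go right to 15.
            15 is a leaf — visit 15.
        At 10: no right child.
      At 28: go right to 39.
        39 is a leaf — visit 39.
At 11: no right child.
Full pre-order sequence: 11, 26, 36, 1, 19, 25, 9, 28, 10, 8, 15, 39.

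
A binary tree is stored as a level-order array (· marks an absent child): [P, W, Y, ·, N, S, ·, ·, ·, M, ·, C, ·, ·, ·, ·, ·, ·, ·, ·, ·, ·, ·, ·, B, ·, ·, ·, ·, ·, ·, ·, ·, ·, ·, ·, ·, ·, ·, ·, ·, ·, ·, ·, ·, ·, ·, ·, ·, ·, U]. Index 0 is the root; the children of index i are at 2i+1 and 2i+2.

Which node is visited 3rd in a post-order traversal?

W

Post-order visits the left subtree, then the right subtree, then the node.
At P: go left to W.
  At W: no left child.
  At W: go right to N.
    At N: go left to M.
      M is a leaf — visit M.
    At N: no right child.
    Visit N.
  Visit W.
At P: go right to Y.
  At Y: go left to S.
    At S: go left to C.
      At C: no left child.
      At C: go right to B.
        At B: no left child.
        At B: go right to U.
          U is a leaf — visit U.
        Visit B.
      Visit C.
    At S: no right child.
    Visit S.
  At Y: no right child.
  Visit Y.
Visit P.
Full post-order sequence: M, N, W, U, B, C, S, Y, P.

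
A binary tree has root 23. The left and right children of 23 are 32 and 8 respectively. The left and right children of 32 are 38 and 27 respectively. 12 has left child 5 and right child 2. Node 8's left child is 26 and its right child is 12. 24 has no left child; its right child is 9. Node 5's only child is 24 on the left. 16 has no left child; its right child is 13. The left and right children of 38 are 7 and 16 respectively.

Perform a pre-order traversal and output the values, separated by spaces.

23 32 38 7 16 13 27 8 26 12 5 24 9 2

Pre-order visits the node, then its left subtree, then its right subtree.
Visit 23.
At 23: go left to 32.
  Visit 32.
  At 32: go left to 38.
    Visit 38.
    At 38: go left to 7.
      7 is a leaf — visit 7.
    At 38: go right to 16.
      Visit 16.
      At 16: no left child.
      At 16: go right to 13.
        13 is a leaf — visit 13.
  At 32: go right to 27.
    27 is a leaf — visit 27.
At 23: go right to 8.
  Visit 8.
  At 8: go left to 26.
    26 is a leaf — visit 26.
  At 8: go right to 12.
    Visit 12.
    At 12: go left to 5.
      Visit 5.
      At 5: go left to 24.
        Visit 24.
        At 24: no left child.
        At 24: go right to 9.
          9 is a leaf — visit 9.
      At 5: no right child.
    At 12: go right to 2.
      2 is a leaf — visit 2.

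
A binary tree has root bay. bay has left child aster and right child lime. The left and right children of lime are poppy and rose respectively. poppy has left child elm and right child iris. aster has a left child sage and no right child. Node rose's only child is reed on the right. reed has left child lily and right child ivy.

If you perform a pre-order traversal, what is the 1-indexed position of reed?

Pre-order visits the node, then its left subtree, then its right subtree.
Visit bay.
At bay: go left to aster.
  Visit aster.
  At aster: go left to sage.
    sage is a leaf — visit sage.
  At aster: no right child.
At bay: go right to lime.
  Visit lime.
  At lime: go left to poppy.
    Visit poppy.
    At poppy: go left to elm.
      elm is a leaf — visit elm.
    At poppy: go right to iris.
      iris is a leaf — visit iris.
  At lime: go right to rose.
    Visit rose.
    At rose: no left child.
    At rose: go right to reed.
      Visit reed.
      At reed: go left to lily.
        lily is a leaf — visit lily.
      At reed: go right to ivy.
        ivy is a leaf — visit ivy.
Full pre-order sequence: bay, aster, sage, lime, poppy, elm, iris, rose, reed, lily, ivy.

9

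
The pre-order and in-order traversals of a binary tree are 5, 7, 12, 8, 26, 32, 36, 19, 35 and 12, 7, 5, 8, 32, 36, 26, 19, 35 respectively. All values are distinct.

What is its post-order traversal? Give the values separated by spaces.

12 7 36 32 35 19 26 8 5

The first element of pre-order is the root; it splits in-order into left and right subtrees.
Root 5: left subtree has 2 nodes {12, 7}, right has 6 {8, 32, 36, 26, 19, 35}.
  Root 7: left subtree has 1 node {12}, right has 0 { }.
  Root 8: left subtree has 0 nodes { }, right has 5 {32, 36, 26, 19, 35}.
    Root 26: left subtree has 2 nodes {32, 36}, right has 2 {19, 35}.
      Root 32: left subtree has 0 nodes { }, right has 1 {36}.
      Root 19: left subtree has 0 nodes { }, right has 1 {35}.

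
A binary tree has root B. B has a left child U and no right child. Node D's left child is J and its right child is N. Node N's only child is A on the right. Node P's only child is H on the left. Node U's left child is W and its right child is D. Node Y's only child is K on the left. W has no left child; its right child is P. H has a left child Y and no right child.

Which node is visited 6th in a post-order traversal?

J

Post-order visits the left subtree, then the right subtree, then the node.
At B: go left to U.
  At U: go left to W.
    At W: no left child.
    At W: go right to P.
      At P: go left to H.
        At H: go left to Y.
          At Y: go left to K.
            K is a leaf — visit K.
          At Y: no right child.
          Visit Y.
        At H: no right child.
        Visit H.
      At P: no right child.
      Visit P.
    Visit W.
  At U: go right to D.
    At D: go left to J.
      J is a leaf — visit J.
    At D: go right to N.
      At N: no left child.
      At N: go right to A.
        A is a leaf — visit A.
      Visit N.
    Visit D.
  Visit U.
At B: no right child.
Visit B.
Full post-order sequence: K, Y, H, P, W, J, A, N, D, U, B.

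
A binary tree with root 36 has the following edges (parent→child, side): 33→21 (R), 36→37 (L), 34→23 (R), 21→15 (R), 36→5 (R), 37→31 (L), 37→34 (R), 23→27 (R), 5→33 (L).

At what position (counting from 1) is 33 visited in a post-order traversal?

Post-order visits the left subtree, then the right subtree, then the node.
At 36: go left to 37.
  At 37: go left to 31.
    31 is a leaf — visit 31.
  At 37: go right to 34.
    At 34: no left child.
    At 34: go right to 23.
      At 23: no left child.
      At 23: go right to 27.
        27 is a leaf — visit 27.
      Visit 23.
    Visit 34.
  Visit 37.
At 36: go right to 5.
  At 5: go left to 33.
    At 33: no left child.
    At 33: go right to 21.
      At 21: no left child.
      At 21: go right to 15.
        15 is a leaf — visit 15.
      Visit 21.
    Visit 33.
  At 5: no right child.
  Visit 5.
Visit 36.
Full post-order sequence: 31, 27, 23, 34, 37, 15, 21, 33, 5, 36.

8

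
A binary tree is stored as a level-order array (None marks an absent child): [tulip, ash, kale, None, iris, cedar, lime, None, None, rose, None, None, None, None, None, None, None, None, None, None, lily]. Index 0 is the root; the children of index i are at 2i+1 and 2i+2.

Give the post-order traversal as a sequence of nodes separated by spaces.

lily rose iris ash cedar lime kale tulip

Post-order visits the left subtree, then the right subtree, then the node.
At tulip: go left to ash.
  At ash: no left child.
  At ash: go right to iris.
    At iris: go left to rose.
      At rose: no left child.
      At rose: go right to lily.
        lily is a leaf — visit lily.
      Visit rose.
    At iris: no right child.
    Visit iris.
  Visit ash.
At tulip: go right to kale.
  At kale: go left to cedar.
    cedar is a leaf — visit cedar.
  At kale: go right to lime.
    lime is a leaf — visit lime.
  Visit kale.
Visit tulip.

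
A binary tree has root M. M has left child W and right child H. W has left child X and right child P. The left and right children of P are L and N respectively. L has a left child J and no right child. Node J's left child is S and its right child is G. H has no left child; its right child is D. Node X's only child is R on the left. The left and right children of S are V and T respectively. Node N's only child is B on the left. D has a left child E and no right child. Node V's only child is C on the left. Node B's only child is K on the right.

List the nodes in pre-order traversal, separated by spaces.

Pre-order visits the node, then its left subtree, then its right subtree.
Visit M.
At M: go left to W.
  Visit W.
  At W: go left to X.
    Visit X.
    At X: go left to R.
      R is a leaf — visit R.
    At X: no right child.
  At W: go right to P.
    Visit P.
    At P: go left to L.
      Visit L.
      At L: go left to J.
        Visit J.
        At J: go left to S.
          Visit S.
          At S: go left to V.
            Visit V.
            At V: go left to C.
              C is a leaf — visit C.
            At V: no right child.
          At S: go right to T.
            T is a leaf — visit T.
        At J: go right to G.
          G is a leaf — visit G.
      At L: no right child.
    At P: go right to N.
      Visit N.
      At N: go left to B.
        Visit B.
        At B: no left child.
        At B: go right to K.
          K is a leaf — visit K.
      At N: no right child.
At M: go right to H.
  Visit H.
  At H: no left child.
  At H: go right to D.
    Visit D.
    At D: go left to E.
      E is a leaf — visit E.
    At D: no right child.

M W X R P L J S V C T G N B K H D E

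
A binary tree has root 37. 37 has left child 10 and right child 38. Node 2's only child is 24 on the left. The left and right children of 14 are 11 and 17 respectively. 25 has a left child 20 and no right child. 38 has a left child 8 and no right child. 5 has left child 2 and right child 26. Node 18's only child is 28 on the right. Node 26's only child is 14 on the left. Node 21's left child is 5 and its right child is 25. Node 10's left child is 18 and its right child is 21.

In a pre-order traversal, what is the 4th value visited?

28

Pre-order visits the node, then its left subtree, then its right subtree.
Visit 37.
At 37: go left to 10.
  Visit 10.
  At 10: go left to 18.
    Visit 18.
    At 18: no left child.
    At 18: go right to 28.
      28 is a leaf — visit 28.
  At 10: go right to 21.
    Visit 21.
    At 21: go left to 5.
      Visit 5.
      At 5: go left to 2.
        Visit 2.
        At 2: go left to 24.
          24 is a leaf — visit 24.
        At 2: no right child.
      At 5: go right to 26.
        Visit 26.
        At 26: go left to 14.
          Visit 14.
          At 14: go left to 11.
            11 is a leaf — visit 11.
          At 14: go right to 17.
            17 is a leaf — visit 17.
        At 26: no right child.
    At 21: go right to 25.
      Visit 25.
      At 25: go left to 20.
        20 is a leaf — visit 20.
      At 25: no right child.
At 37: go right to 38.
  Visit 38.
  At 38: go left to 8.
    8 is a leaf — visit 8.
  At 38: no right child.
Full pre-order sequence: 37, 10, 18, 28, 21, 5, 2, 24, 26, 14, 11, 17, 25, 20, 38, 8.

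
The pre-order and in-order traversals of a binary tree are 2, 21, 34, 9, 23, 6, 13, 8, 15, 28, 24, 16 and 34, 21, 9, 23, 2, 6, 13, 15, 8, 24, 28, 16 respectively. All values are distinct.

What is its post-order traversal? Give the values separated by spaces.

The first element of pre-order is the root; it splits in-order into left and right subtrees.
Root 2: left subtree has 4 nodes {34, 21, 9, 23}, right has 7 {6, 13, 15, 8, 24, 28, 16}.
  Root 21: left subtree has 1 node {34}, right has 2 {9, 23}.
    Root 9: left subtree has 0 nodes { }, right has 1 {23}.
  Root 6: left subtree has 0 nodes { }, right has 6 {13, 15, 8, 24, 28, 16}.
    Root 13: left subtree has 0 nodes { }, right has 5 {15, 8, 24, 28, 16}.
      Root 8: left subtree has 1 node {15}, right has 3 {24, 28, 16}.
        Root 28: left subtree has 1 node {24}, right has 1 {16}.

34 23 9 21 15 24 16 28 8 13 6 2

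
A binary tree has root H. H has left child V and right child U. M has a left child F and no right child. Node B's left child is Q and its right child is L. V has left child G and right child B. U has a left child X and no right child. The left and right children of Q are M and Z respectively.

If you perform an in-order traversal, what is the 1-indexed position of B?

In-order visits the left subtree, then the node, then the right subtree.
At H: go left to V.
  At V: go left to G.
    G is a leaf — visit G.
  Visit V.
  At V: go right to B.
    At B: go left to Q.
      At Q: go left to M.
        At M: go left to F.
          F is a leaf — visit F.
        Visit M.
        At M: no right child.
      Visit Q.
      At Q: go right to Z.
        Z is a leaf — visit Z.
    Visit B.
    At B: go right to L.
      L is a leaf — visit L.
Visit H.
At H: go right to U.
  At U: go left to X.
    X is a leaf — visit X.
  Visit U.
  At U: no right child.
Full in-order sequence: G, V, F, M, Q, Z, B, L, H, X, U.

7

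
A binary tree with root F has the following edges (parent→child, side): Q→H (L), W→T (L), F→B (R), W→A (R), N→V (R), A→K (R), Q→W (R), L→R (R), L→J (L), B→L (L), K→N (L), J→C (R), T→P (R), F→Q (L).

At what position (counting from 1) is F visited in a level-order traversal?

1

Level-order visits nodes level by level from the root, left to right within each level.
Level 0: F
Level 1: Q, B
Level 2: H, W, L
Level 3: T, A, J, R
Level 4: P, K, C
Level 5: N
Level 6: V
Full level-order sequence: F, Q, B, H, W, L, T, A, J, R, P, K, C, N, V.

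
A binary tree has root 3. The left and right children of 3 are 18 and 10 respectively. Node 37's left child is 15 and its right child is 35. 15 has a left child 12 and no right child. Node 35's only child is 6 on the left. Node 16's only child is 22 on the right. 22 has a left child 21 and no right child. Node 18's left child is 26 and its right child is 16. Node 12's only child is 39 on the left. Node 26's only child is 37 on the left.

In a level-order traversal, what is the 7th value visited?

Level-order visits nodes level by level from the root, left to right within each level.
Level 0: 3
Level 1: 18, 10
Level 2: 26, 16
Level 3: 37, 22
Level 4: 15, 35, 21
Level 5: 12, 6
Level 6: 39
Full level-order sequence: 3, 18, 10, 26, 16, 37, 22, 15, 35, 21, 12, 6, 39.

22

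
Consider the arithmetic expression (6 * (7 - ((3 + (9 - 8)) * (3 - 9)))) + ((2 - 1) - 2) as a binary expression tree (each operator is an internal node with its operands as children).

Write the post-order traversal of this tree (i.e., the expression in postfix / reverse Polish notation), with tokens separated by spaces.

Post-order on an expression tree gives postfix notation: for each operator, emit left operand, right operand, then the operator.

6 7 3 9 8 - + 3 9 - * - * 2 1 - 2 - +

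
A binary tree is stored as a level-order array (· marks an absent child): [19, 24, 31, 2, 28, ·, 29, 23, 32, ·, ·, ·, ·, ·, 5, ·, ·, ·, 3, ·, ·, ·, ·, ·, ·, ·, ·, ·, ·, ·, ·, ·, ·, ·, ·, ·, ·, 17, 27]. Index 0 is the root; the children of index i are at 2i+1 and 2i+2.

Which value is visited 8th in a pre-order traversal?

27

Pre-order visits the node, then its left subtree, then its right subtree.
Visit 19.
At 19: go left to 24.
  Visit 24.
  At 24: go left to 2.
    Visit 2.
    At 2: go left to 23.
      23 is a leaf — visit 23.
    At 2: go right to 32.
      Visit 32.
      At 32: no left child.
      At 32: go right to 3.
        Visit 3.
        At 3: go left to 17.
          17 is a leaf — visit 17.
        At 3: go right to 27.
          27 is a leaf — visit 27.
  At 24: go right to 28.
    28 is a leaf — visit 28.
At 19: go right to 31.
  Visit 31.
  At 31: no left child.
  At 31: go right to 29.
    Visit 29.
    At 29: no left child.
    At 29: go right to 5.
      5 is a leaf — visit 5.
Full pre-order sequence: 19, 24, 2, 23, 32, 3, 17, 27, 28, 31, 29, 5.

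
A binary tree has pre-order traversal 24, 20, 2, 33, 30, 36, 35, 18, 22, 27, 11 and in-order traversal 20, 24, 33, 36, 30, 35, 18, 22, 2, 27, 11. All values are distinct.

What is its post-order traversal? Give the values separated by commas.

20, 36, 22, 18, 35, 30, 33, 11, 27, 2, 24

The first element of pre-order is the root; it splits in-order into left and right subtrees.
Root 24: left subtree has 1 node {20}, right has 9 {33, 36, 30, 35, 18, 22, 2, 27, 11}.
  Root 2: left subtree has 6 nodes {33, 36, 30, 35, 18, 22}, right has 2 {27, 11}.
    Root 33: left subtree has 0 nodes { }, right has 5 {36, 30, 35, 18, 22}.
      Root 30: left subtree has 1 node {36}, right has 3 {35, 18, 22}.
        Root 35: left subtree has 0 nodes { }, right has 2 {18, 22}.
          Root 18: left subtree has 0 nodes { }, right has 1 {22}.
    Root 27: left subtree has 0 nodes { }, right has 1 {11}.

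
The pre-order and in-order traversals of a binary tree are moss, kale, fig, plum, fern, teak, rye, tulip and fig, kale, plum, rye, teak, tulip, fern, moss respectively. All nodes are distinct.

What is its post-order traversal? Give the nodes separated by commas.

The first element of pre-order is the root; it splits in-order into left and right subtrees.
Root moss: left subtree has 7 nodes {fig, kale, plum, rye, teak, tulip, fern}, right has 0 { }.
  Root kale: left subtree has 1 node {fig}, right has 5 {plum, rye, teak, tulip, fern}.
    Root plum: left subtree has 0 nodes { }, right has 4 {rye, teak, tulip, fern}.
      Root fern: left subtree has 3 nodes {rye, teak, tulip}, right has 0 { }.
        Root teak: left subtree has 1 node {rye}, right has 1 {tulip}.

fig, rye, tulip, teak, fern, plum, kale, moss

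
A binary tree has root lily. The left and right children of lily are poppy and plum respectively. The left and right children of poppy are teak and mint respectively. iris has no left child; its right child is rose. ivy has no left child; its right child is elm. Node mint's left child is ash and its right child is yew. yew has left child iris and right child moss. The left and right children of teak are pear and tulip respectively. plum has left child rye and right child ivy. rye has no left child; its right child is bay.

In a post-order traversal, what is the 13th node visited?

Post-order visits the left subtree, then the right subtree, then the node.
At lily: go left to poppy.
  At poppy: go left to teak.
    At teak: go left to pear.
      pear is a leaf — visit pear.
    At teak: go right to tulip.
      tulip is a leaf — visit tulip.
    Visit teak.
  At poppy: go right to mint.
    At mint: go left to ash.
      ash is a leaf — visit ash.
    At mint: go right to yew.
      At yew: go left to iris.
        At iris: no left child.
        At iris: go right to rose.
          rose is a leaf — visit rose.
        Visit iris.
      At yew: go right to moss.
        moss is a leaf — visit moss.
      Visit yew.
    Visit mint.
  Visit poppy.
At lily: go right to plum.
  At plum: go left to rye.
    At rye: no left child.
    At rye: go right to bay.
      bay is a leaf — visit bay.
    Visit rye.
  At plum: go right to ivy.
    At ivy: no left child.
    At ivy: go right to elm.
      elm is a leaf — visit elm.
    Visit ivy.
  Visit plum.
Visit lily.
Full post-order sequence: pear, tulip, teak, ash, rose, iris, moss, yew, mint, poppy, bay, rye, elm, ivy, plum, lily.

elm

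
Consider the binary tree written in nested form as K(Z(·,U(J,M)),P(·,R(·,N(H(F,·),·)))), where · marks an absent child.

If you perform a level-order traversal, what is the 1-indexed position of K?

Level-order visits nodes level by level from the root, left to right within each level.
Level 0: K
Level 1: Z, P
Level 2: U, R
Level 3: J, M, N
Level 4: H
Level 5: F
Full level-order sequence: K, Z, P, U, R, J, M, N, H, F.

1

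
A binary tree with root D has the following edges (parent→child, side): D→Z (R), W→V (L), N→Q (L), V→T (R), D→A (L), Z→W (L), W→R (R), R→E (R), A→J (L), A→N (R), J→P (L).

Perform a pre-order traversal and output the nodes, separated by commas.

Pre-order visits the node, then its left subtree, then its right subtree.
Visit D.
At D: go left to A.
  Visit A.
  At A: go left to J.
    Visit J.
    At J: go left to P.
      P is a leaf — visit P.
    At J: no right child.
  At A: go right to N.
    Visit N.
    At N: go left to Q.
      Q is a leaf — visit Q.
    At N: no right child.
At D: go right to Z.
  Visit Z.
  At Z: go left to W.
    Visit W.
    At W: go left to V.
      Visit V.
      At V: no left child.
      At V: go right to T.
        T is a leaf — visit T.
    At W: go right to R.
      Visit R.
      At R: no left child.
      At R: go right to E.
        E is a leaf — visit E.
  At Z: no right child.

D, A, J, P, N, Q, Z, W, V, T, R, E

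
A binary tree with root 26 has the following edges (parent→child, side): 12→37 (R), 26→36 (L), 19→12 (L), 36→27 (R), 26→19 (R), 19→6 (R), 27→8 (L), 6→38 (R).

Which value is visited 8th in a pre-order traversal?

Pre-order visits the node, then its left subtree, then its right subtree.
Visit 26.
At 26: go left to 36.
  Visit 36.
  At 36: no left child.
  At 36: go right to 27.
    Visit 27.
    At 27: go left to 8.
      8 is a leaf — visit 8.
    At 27: no right child.
At 26: go right to 19.
  Visit 19.
  At 19: go left to 12.
    Visit 12.
    At 12: no left child.
    At 12: go right to 37.
      37 is a leaf — visit 37.
  At 19: go right to 6.
    Visit 6.
    At 6: no left child.
    At 6: go right to 38.
      38 is a leaf — visit 38.
Full pre-order sequence: 26, 36, 27, 8, 19, 12, 37, 6, 38.

6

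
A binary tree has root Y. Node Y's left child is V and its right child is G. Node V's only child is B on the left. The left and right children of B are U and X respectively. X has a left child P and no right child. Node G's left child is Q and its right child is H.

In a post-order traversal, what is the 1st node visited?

Post-order visits the left subtree, then the right subtree, then the node.
At Y: go left to V.
  At V: go left to B.
    At B: go left to U.
      U is a leaf — visit U.
    At B: go right to X.
      At X: go left to P.
        P is a leaf — visit P.
      At X: no right child.
      Visit X.
    Visit B.
  At V: no right child.
  Visit V.
At Y: go right to G.
  At G: go left to Q.
    Q is a leaf — visit Q.
  At G: go right to H.
    H is a leaf — visit H.
  Visit G.
Visit Y.
Full post-order sequence: U, P, X, B, V, Q, H, G, Y.

U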